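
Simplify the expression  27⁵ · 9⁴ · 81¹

3^27

27⁵ = 3^15; 9⁴ = 3^8; 81¹ = 3^4
Combine exponents: 3^27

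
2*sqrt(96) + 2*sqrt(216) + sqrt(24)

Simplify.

2*sqrt(96) = 8*sqrt(6); 2*sqrt(216) = 12*sqrt(6); sqrt(24) = 2*sqrt(6)
Combine: (8 + 12 + 2)·sqrt(6) = 22*sqrt(6)

22*sqrt(6)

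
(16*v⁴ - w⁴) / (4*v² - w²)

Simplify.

4*v² + w²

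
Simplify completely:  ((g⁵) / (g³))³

g⁶

Inside the bracket: g²
Raise to the power 3: g⁶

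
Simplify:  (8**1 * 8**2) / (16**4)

8**1 = 2**3; 8**2 = 2**6; 16**4 = 2**16
Combine exponents: 2**(-7)

2**(-7)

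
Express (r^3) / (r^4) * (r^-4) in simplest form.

r^(-5)

Quotient: (r^-1)
Multiply by (r^-4): add exponents.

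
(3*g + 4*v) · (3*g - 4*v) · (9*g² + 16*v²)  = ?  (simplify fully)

((3*g)+(4*v))((3*g)-(4*v)) = 9*g² - 16*v²; continue pairing.

81*g⁴ - 256*v⁴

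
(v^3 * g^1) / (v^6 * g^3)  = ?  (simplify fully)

1/(g^2*v^3)

Quotient: (v^-3) * (g^-2)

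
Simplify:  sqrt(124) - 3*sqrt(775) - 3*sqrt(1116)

sqrt(124) = 2*sqrt(31); 3*sqrt(775) = 15*sqrt(31); 3*sqrt(1116) = 18*sqrt(31)
Combine: (2 - 15 - 18)·sqrt(31) = -31*sqrt(31)

-31*sqrt(31)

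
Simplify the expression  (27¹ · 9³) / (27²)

3^3

27¹ = 3^3; 9³ = 3^6; 27² = 3^6
Combine exponents: 3^3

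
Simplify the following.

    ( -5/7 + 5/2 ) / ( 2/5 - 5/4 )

Numerator: -5/7 + 5/2 = 25/14
Denominator: 2/5 - 5/4 = -17/20
Divide: (25/14) · (-20/17) = -250/119

-250/119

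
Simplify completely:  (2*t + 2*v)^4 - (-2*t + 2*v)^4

128*t*v*(t^2 + v^2)

Binomially expand both and collect terms in (2*v), (2*t).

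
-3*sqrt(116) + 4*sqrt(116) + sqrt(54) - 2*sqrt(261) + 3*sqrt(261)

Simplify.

3*sqrt(6) + 5*sqrt(29)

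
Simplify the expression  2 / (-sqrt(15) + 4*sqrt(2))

(2*sqrt(15) + 8*sqrt(2))/17

Multiply numerator and denominator by sqrt(15) + 4*sqrt(2).
Denominator becomes 17; numerator becomes 2*sqrt(15) + 8*sqrt(2).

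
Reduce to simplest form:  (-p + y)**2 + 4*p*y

(p + y)**2

Expanding gives p**2 + 2*p*y + y**2, a perfect square.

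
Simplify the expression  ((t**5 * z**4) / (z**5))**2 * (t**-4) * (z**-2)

t**6/z**4

Inside the bracket: t**5 * (z**-1)
Raise to the power 2: t**10 * (z**-2)
Multiply by (t**-4) * (z**-2): add exponents.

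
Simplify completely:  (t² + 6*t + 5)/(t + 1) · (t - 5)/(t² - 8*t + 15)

(t + 5)/(t - 3)

Factor: t² + 6*t + 5 = (t + 5)·(t + 1);  t² - 8*t + 15 = (t - 5)·(t - 3)
Cancel the common factors (t + 1), (t - 5).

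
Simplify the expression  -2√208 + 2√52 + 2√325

6*√13

2√208 = 8*√13; 2√52 = 4*√13; 2√325 = 10*√13
Combine: (-8 + 4 + 10)·√13 = 6*√13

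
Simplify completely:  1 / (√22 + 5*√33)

Multiply numerator and denominator by -√22 + 5*√33.
Denominator becomes 803; numerator becomes -√22 + 5*√33.

(-√22 + 5*√33)/803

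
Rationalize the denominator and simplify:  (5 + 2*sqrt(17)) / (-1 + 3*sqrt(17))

(17*sqrt(17) + 107)/152

Multiply numerator and denominator by -3*sqrt(17) - 1.
Denominator becomes -152; numerator becomes -107 - 17*sqrt(17).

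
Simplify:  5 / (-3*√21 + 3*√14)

(-5*√21 - 5*√14)/21

Multiply numerator and denominator by 3*√14 + 3*√21.
Denominator becomes -63; numerator becomes 15*√14 + 15*√21.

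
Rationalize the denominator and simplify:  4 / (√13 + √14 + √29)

(-2*√5278 - 2*√29 + 28*√14 + 30*√13)/181

Group as (√14 + √29) + √13; multiply by (√14 + √29) - √13, then rationalise the remaining surd.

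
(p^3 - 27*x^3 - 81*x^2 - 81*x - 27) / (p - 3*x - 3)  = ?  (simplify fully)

Apply the difference-of-cubes factorisation and cancel (p - 3*x - 3).

p^2 + 3*p*x + 3*p + 9*x^2 + 18*x + 9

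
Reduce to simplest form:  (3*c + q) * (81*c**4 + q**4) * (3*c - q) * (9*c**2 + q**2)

Pair the conjugate factors: ((3*c)+q)((3*c)-q) = 9*c**2 - q**2, then repeat with the next factor.

6561*c**8 - q**8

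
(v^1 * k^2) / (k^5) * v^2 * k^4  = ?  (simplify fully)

k*v^3

Quotient: v^1 * (k^-3)
Multiply by v^2 * k^4: add exponents.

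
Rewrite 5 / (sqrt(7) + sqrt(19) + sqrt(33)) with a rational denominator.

Group as (sqrt(7) + sqrt(33)) + sqrt(19); multiply by (sqrt(7) + sqrt(33)) - sqrt(19), then rationalise the remaining surd.

(-10*sqrt(4389) - 35*sqrt(33) + 105*sqrt(19) + 225*sqrt(7))/483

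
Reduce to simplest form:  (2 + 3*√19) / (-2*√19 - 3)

(-108 + 5*√19)/67

Multiply numerator and denominator by -3 + 2*√19.
Denominator becomes -67; numerator becomes -5*√19 + 108.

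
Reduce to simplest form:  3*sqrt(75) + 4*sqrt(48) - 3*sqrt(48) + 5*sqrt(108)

3*sqrt(75) = 15*sqrt(3); 4*sqrt(48) = 16*sqrt(3); 3*sqrt(48) = 12*sqrt(3); 5*sqrt(108) = 30*sqrt(3)
Combine: (15 + 16 - 12 + 30)·sqrt(3) = 49*sqrt(3)

49*sqrt(3)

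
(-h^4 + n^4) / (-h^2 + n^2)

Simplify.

h^2 + n^2

Factor n^4 - h^4 and cancel (-h^2 + n^2).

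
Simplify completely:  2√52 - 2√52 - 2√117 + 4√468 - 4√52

10*√13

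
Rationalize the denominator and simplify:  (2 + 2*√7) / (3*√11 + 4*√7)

(-6*√77 - 6*√11 + 8*√7 + 56)/13

Multiply numerator and denominator by -3*√11 + 4*√7.
Denominator becomes 13; numerator becomes -6*√77 - 6*√11 + 8*√7 + 56.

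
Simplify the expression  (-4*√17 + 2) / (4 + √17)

-76 + 18*√17

Multiply numerator and denominator by -√17 + 4.
Denominator becomes -1; numerator becomes -18*√17 + 76.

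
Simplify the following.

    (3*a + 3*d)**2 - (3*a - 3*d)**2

Write as f((3*a),(3*d)) - f((3*a),-(3*d)) and expand.

36*a*d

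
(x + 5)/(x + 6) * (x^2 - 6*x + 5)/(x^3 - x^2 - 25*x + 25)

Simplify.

Factor: x^2 - 6*x + 5 = (x - 1)*(x - 5);  x^3 - x^2 - 25*x + 25 = (x - 5)*(x + 5)*(x - 1)
Cancel the common factors (x - 5), (x + 5), (x - 1).

1/(x + 6)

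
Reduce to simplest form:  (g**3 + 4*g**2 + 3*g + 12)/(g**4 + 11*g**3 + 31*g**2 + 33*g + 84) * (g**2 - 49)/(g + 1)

Factor: g**3 + 4*g**2 + 3*g + 12 = (g + 4)*(g**2 + 3);  g**4 + 11*g**3 + 31*g**2 + 33*g + 84 = (g + 7)*(g + 4)*(g**2 + 3);  g**2 - 49 = (g - 7)*(g + 7)
Cancel the common factors (g**2 + 3), (g + 4), (g + 7).

(g - 7)/(g + 1)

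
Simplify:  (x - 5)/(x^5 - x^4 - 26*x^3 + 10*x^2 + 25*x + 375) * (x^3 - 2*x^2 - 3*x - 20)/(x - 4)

1/(x^2 + 2*x - 15)

Factor: x^5 - x^4 - 26*x^3 + 10*x^2 + 25*x + 375 = (x - 3)*(x + 5)*(x^2 + 2*x + 5)*(x - 5);  x^3 - 2*x^2 - 3*x - 20 = (x^2 + 2*x + 5)*(x - 4)
Cancel the common factors (x^2 + 2*x + 5), (x - 4), (x - 5).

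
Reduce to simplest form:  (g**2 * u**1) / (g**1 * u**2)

g/u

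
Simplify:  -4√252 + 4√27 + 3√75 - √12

4√252 = 24*√7; 4√27 = 12*√3; 3√75 = 15*√3; √12 = 2*√3

-24*√7 + 25*√3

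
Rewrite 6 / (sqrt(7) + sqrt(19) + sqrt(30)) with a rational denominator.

Group as (sqrt(7) + sqrt(19)) + sqrt(30); multiply by (sqrt(7) + sqrt(19)) - sqrt(30), then rationalise the remaining surd.

(-sqrt(3990) - 2*sqrt(30) + 9*sqrt(19) + 21*sqrt(7))/43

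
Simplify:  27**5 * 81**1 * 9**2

3**23

27**5 = 3**15; 81**1 = 3**4; 9**2 = 3**4
Combine exponents: 3**23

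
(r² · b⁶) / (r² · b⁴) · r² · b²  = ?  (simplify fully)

b⁴*r²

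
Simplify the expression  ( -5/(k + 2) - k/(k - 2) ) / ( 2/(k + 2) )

(-k^2 - 7*k + 10)/(2*k - 4)

Numerator: -5/(k + 2) - k/(k - 2) = (-k^2 - 7*k + 10)/(k^2 - 4)
Denominator: 2/(k + 2) = 2/(k + 2)
Divide: ((-k^2 - 7*k + 10)/(k^2 - 4)) · (k/2 + 1) = (-k^2 - 7*k + 10)/(2*k - 4)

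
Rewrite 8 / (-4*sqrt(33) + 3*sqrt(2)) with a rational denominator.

(-16*sqrt(33) - 12*sqrt(2))/255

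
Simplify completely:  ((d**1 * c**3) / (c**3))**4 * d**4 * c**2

c**2*d**8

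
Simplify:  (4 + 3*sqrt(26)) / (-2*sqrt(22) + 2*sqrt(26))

Multiply numerator and denominator by 2*sqrt(22) + 2*sqrt(26).
Denominator becomes 16; numerator becomes 8*sqrt(22) + 8*sqrt(26) + 12*sqrt(143) + 156.

(2*sqrt(22) + 2*sqrt(26) + 3*sqrt(143) + 39)/4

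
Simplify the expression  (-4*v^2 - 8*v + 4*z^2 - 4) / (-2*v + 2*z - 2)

2*v + 2*z + 2

Difference of squares: factor out (-2*v + 2*z - 2).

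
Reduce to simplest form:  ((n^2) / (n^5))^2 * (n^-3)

Inside the bracket: (n^-3)
Raise to the power 2: (n^-6)
Multiply by (n^-3): add exponents.

n^(-9)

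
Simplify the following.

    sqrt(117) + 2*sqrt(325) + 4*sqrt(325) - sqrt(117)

sqrt(117) = 3*sqrt(13); 2*sqrt(325) = 10*sqrt(13); 4*sqrt(325) = 20*sqrt(13); sqrt(117) = 3*sqrt(13)
Combine: (3 + 10 + 20 - 3)·sqrt(13) = 30*sqrt(13)

30*sqrt(13)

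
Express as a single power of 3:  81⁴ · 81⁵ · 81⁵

3^56

81⁴ = 3^16; 81⁵ = 3^20; 81⁵ = 3^20
Combine exponents: 3^56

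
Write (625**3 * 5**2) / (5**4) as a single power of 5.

625**3 = 5**12; 5**2 = 5**2; 5**4 = 5**4
Combine exponents: 5**10

5**10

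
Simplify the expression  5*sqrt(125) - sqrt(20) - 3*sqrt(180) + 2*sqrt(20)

5*sqrt(125) = 25*sqrt(5); sqrt(20) = 2*sqrt(5); 3*sqrt(180) = 18*sqrt(5); 2*sqrt(20) = 4*sqrt(5)
Combine: (25 - 2 - 18 + 4)·sqrt(5) = 9*sqrt(5)

9*sqrt(5)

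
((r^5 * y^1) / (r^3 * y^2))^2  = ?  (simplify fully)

r^4/y^2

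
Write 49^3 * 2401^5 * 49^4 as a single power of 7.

7^34

49^3 = 7^6; 2401^5 = 7^20; 49^4 = 7^8
Combine exponents: 7^34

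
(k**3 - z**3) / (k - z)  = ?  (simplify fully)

k**3 - z**3 = (k - z)(k**2 + k*z + z**2).

k**2 + k*z + z**2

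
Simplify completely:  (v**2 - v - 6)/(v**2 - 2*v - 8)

(v - 3)/(v - 4)

Factor: v**2 - v - 6 = (v + 2)*(v - 3);  v**2 - 2*v - 8 = (v - 4)*(v + 2)
Cancel the common factor (v + 2).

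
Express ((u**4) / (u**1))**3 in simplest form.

u**9

Inside the bracket: u**3
Raise to the power 3: u**9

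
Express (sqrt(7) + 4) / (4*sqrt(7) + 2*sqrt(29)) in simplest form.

(-8*sqrt(7) - 14 + sqrt(203) + 4*sqrt(29))/2

Multiply numerator and denominator by -2*sqrt(29) + 4*sqrt(7).
Denominator becomes -4; numerator becomes -8*sqrt(29) - 2*sqrt(203) + 28 + 16*sqrt(7).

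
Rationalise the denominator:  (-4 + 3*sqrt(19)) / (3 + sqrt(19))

Multiply numerator and denominator by -sqrt(19) + 3.
Denominator becomes -10; numerator becomes -69 + 13*sqrt(19).

(-13*sqrt(19) + 69)/10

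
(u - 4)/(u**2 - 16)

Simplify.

1/(u + 4)

Factor: u**2 - 16 = (u + 4)*(u - 4)
Cancel the common factor (u - 4).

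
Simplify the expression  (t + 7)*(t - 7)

Product of conjugates: (P+Q)(P-Q) = P^2 - Q^2.

t^2 - 49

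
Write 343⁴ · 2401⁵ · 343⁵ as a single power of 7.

7^47

343⁴ = 7^12; 2401⁵ = 7^20; 343⁵ = 7^15
Combine exponents: 7^47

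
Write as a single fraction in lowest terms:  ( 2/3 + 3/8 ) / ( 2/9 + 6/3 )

Numerator: 2/3 + 3/8 = 25/24
Denominator: 2/9 + 6/3 = 20/9
Divide: (25/24) · (9/20) = 15/32

15/32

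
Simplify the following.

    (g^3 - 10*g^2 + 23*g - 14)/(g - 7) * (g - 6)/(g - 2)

Factor: g^3 - 10*g^2 + 23*g - 14 = (g - 1)*(g - 2)*(g - 7)
Cancel the common factors (g - 2), (g - 7).

g^2 - 7*g + 6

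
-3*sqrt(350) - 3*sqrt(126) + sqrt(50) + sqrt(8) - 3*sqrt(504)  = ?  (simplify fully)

-42*sqrt(14) + 7*sqrt(2)

3*sqrt(350) = 15*sqrt(14); 3*sqrt(126) = 9*sqrt(14); sqrt(50) = 5*sqrt(2); sqrt(8) = 2*sqrt(2); 3*sqrt(504) = 18*sqrt(14)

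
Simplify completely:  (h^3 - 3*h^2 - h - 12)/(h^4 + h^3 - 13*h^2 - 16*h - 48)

1/(h + 4)

Factor: h^3 - 3*h^2 - h - 12 = (h^2 + h + 3)*(h - 4);  h^4 + h^3 - 13*h^2 - 16*h - 48 = (h + 4)*(h - 4)*(h^2 + h + 3)
Cancel the common factors (h^2 + h + 3), (h - 4).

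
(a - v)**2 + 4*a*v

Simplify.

(a + v)**2

Expand the square and combine the 4*a*v term.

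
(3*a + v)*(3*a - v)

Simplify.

(3*a)^2 - (v)^2 = 9*a^2 - v^2.

9*a^2 - v^2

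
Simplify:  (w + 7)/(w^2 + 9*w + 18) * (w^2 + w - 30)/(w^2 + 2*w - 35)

Factor: w^2 + 9*w + 18 = (w + 3)*(w + 6);  w^2 + w - 30 = (w - 5)*(w + 6);  w^2 + 2*w - 35 = (w - 5)*(w + 7)
Cancel the common factors (w + 7), (w - 5), (w + 6).

1/(w + 3)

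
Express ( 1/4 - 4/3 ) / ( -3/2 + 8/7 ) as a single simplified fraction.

Numerator: 1/4 - 4/3 = -13/12
Denominator: -3/2 + 8/7 = -5/14
Divide: (-13/12) · (-14/5) = 91/30

91/30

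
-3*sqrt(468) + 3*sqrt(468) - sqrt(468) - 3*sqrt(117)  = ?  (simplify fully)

-15*sqrt(13)

3*sqrt(468) = 18*sqrt(13); 3*sqrt(468) = 18*sqrt(13); sqrt(468) = 6*sqrt(13); 3*sqrt(117) = 9*sqrt(13)
Combine: (-18 + 18 - 6 - 9)·sqrt(13) = -15*sqrt(13)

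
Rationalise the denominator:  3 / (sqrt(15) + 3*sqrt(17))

(-sqrt(15) + 3*sqrt(17))/46

Multiply numerator and denominator by -3*sqrt(17) + sqrt(15).
Denominator becomes -138; numerator becomes -9*sqrt(17) + 3*sqrt(15).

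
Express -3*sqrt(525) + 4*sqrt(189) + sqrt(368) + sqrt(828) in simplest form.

3*sqrt(525) = 15*sqrt(21); 4*sqrt(189) = 12*sqrt(21); sqrt(368) = 4*sqrt(23); sqrt(828) = 6*sqrt(23)

-3*sqrt(21) + 10*sqrt(23)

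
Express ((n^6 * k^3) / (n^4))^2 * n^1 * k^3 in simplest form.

Inside the bracket: n^2 * k^3
Raise to the power 2: n^4 * k^6
Multiply by n^1 * k^3: add exponents.

k^9*n^5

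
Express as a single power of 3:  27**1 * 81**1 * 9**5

3**17

27**1 = 3**3; 81**1 = 3**4; 9**5 = 3**10
Combine exponents: 3**17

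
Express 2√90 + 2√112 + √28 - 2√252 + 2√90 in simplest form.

2√90 = 6*√10; 2√112 = 8*√7; √28 = 2*√7; 2√252 = 12*√7; 2√90 = 6*√10

-2*√7 + 12*√10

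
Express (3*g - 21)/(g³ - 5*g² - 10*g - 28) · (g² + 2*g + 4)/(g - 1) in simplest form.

Factor: 3*g - 21 = 3·(g - 7);  g³ - 5*g² - 10*g - 28 = (g² + 2*g + 4)·(g - 7)
Cancel the common factors (g² + 2*g + 4), (g - 7).

3/(g - 1)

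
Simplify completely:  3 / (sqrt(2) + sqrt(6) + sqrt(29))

(-25*sqrt(6) - 33*sqrt(2) + 4*sqrt(87) + 21*sqrt(29))/131

Group as (sqrt(6) + sqrt(29)) + sqrt(2); multiply by (sqrt(6) + sqrt(29)) - sqrt(2), then rationalise the remaining surd.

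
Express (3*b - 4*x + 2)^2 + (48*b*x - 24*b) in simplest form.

(3*b + 4*x - 2)^2

Expanding gives 9*b^2 + 24*b*x - 12*b + 16*x^2 - 16*x + 4, a perfect square.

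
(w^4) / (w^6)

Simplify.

w^(-2)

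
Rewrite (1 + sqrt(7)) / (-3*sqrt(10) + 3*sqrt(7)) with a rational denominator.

(-sqrt(70) - 7 - sqrt(10) - sqrt(7))/9

Multiply numerator and denominator by 3*sqrt(7) + 3*sqrt(10).
Denominator becomes -27; numerator becomes 3*sqrt(7) + 3*sqrt(10) + 21 + 3*sqrt(70).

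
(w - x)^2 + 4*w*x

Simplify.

Expanding gives w^2 + 2*w*x + x^2, a perfect square.

(w + x)^2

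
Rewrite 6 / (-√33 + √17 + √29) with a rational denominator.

(-26*√33 + 42*√29 + 90*√17 + 4*√16269)/601

Group as (√17 + √29) - √33; multiply by (√17 + √29) + √33, then rationalise the remaining surd.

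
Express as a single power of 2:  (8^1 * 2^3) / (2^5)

2^1

8^1 = 2^3; 2^3 = 2^3; 2^5 = 2^5
Combine exponents: 2^1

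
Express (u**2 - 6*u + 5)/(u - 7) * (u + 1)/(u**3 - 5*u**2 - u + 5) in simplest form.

1/(u - 7)

Factor: u**2 - 6*u + 5 = (u - 5)*(u - 1);  u**3 - 5*u**2 - u + 5 = (u + 1)*(u - 5)*(u - 1)
Cancel the common factors (u - 1), (u + 1), (u - 5).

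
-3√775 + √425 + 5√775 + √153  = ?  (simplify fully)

8*√17 + 10*√31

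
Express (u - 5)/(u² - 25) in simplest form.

Factor: u² - 25 = (u + 5)·(u - 5)
Cancel the common factor (u - 5).

1/(u + 5)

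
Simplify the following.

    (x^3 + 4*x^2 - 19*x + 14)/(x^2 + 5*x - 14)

x - 1

Factor: x^3 + 4*x^2 - 19*x + 14 = (x - 1)*(x - 2)*(x + 7);  x^2 + 5*x - 14 = (x - 2)*(x + 7)
Cancel the common factors (x + 7), (x - 2).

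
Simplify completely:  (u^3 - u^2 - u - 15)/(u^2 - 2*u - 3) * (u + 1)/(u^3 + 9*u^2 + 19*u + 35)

1/(u + 7)

Factor: u^3 - u^2 - u - 15 = (u^2 + 2*u + 5)*(u - 3);  u^2 - 2*u - 3 = (u + 1)*(u - 3);  u^3 + 9*u^2 + 19*u + 35 = (u^2 + 2*u + 5)*(u + 7)
Cancel the common factors (u^2 + 2*u + 5), (u + 1), (u - 3).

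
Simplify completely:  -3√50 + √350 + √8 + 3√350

-13*√2 + 20*√14

3√50 = 15*√2; √350 = 5*√14; √8 = 2*√2; 3√350 = 15*√14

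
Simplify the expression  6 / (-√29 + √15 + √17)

(-6*√29 + 54*√17 + 62*√15 + 4*√7395)/337

Group as (√15 + √17) - √29; multiply by (√15 + √17) + √29, then rationalise the remaining surd.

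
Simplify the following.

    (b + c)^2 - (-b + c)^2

Write as f(c,b) - f(c,-b) and expand.

4*b*c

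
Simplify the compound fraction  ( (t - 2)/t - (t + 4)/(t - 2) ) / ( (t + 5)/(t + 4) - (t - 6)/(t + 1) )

Numerator: (t - 2)/t - (t + 4)/(t - 2) = (-8*t + 4)/(t^2 - 2*t)
Denominator: (t + 5)/(t + 4) - (t - 6)/(t + 1) = (8*t + 29)/(t^2 + 5*t + 4)
Divide: ((-8*t + 4)/(t^2 - 2*t)) · ((t^2 + 5*t + 4)/(8*t + 29)) = (-8*t^3 - 36*t^2 - 12*t + 16)/(8*t^3 + 13*t^2 - 58*t)

(-8*t^3 - 36*t^2 - 12*t + 16)/(8*t^3 + 13*t^2 - 58*t)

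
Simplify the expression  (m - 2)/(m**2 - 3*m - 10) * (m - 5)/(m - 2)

1/(m + 2)

Factor: m**2 - 3*m - 10 = (m - 5)*(m + 2)
Cancel the common factors (m - 5), (m - 2).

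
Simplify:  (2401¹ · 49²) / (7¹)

7^7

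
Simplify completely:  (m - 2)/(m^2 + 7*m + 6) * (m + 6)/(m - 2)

1/(m + 1)

Factor: m^2 + 7*m + 6 = (m + 6)*(m + 1)
Cancel the common factors (m + 6), (m - 2).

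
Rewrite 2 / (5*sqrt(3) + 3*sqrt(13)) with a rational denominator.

(-5*sqrt(3) + 3*sqrt(13))/21

Multiply numerator and denominator by -5*sqrt(3) + 3*sqrt(13).
Denominator becomes 42; numerator becomes -10*sqrt(3) + 6*sqrt(13).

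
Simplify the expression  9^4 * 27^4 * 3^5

3^25

9^4 = 3^8; 27^4 = 3^12; 3^5 = 3^5
Combine exponents: 3^25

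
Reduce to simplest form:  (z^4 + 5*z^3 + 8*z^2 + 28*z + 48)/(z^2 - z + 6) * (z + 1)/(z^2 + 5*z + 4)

z + 2

Factor: z^4 + 5*z^3 + 8*z^2 + 28*z + 48 = (z + 4)*(z + 2)*(z^2 - z + 6);  z^2 + 5*z + 4 = (z + 4)*(z + 1)
Cancel the common factors (z^2 - z + 6), (z + 1), (z + 4).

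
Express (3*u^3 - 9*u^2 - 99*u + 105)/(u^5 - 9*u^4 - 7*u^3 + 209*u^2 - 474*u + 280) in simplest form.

3/(u^2 - 6*u + 8)

Factor: 3*u^3 - 9*u^2 - 99*u + 105 = 3*(u - 1)*(u - 7)*(u + 5);  u^5 - 9*u^4 - 7*u^3 + 209*u^2 - 474*u + 280 = (u + 5)*(u - 2)*(u - 4)*(u - 1)*(u - 7)
Cancel the common factors (u + 5), (u - 7), (u - 1).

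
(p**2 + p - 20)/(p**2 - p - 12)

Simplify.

Factor: p**2 + p - 20 = (p - 4)*(p + 5);  p**2 - p - 12 = (p - 4)*(p + 3)
Cancel the common factor (p - 4).

(p + 5)/(p + 3)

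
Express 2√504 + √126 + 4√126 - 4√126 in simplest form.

15*√14

2√504 = 12*√14; √126 = 3*√14; 4√126 = 12*√14; 4√126 = 12*√14
Combine: (12 + 3 + 12 - 12)·√14 = 15*√14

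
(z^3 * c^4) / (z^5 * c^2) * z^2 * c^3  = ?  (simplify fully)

c^5

Quotient: (z^-2) * c^2
Multiply by z^2 * c^3: add exponents.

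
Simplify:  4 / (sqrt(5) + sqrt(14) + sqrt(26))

Group as (sqrt(14) + sqrt(26)) + sqrt(5); multiply by (sqrt(14) + sqrt(26)) - sqrt(5), then rationalise the remaining surd.

(-16*sqrt(455) - 28*sqrt(26) + 68*sqrt(14) + 140*sqrt(5))/231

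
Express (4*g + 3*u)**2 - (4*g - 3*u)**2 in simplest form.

48*g*u

Write as f((4*g),(3*u)) - f((4*g),-(3*u)) and expand.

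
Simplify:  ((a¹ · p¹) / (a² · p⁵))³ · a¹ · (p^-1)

1/(a²*p^13)

Inside the bracket: (a^-1) · (p^-4)
Raise to the power 3: (a^-3) · (p^-12)
Multiply by a¹ · (p^-1): add exponents.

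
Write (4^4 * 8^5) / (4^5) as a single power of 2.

4^4 = 2^8; 8^5 = 2^15; 4^5 = 2^10
Combine exponents: 2^13

2^13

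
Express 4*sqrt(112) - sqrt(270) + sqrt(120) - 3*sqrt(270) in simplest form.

-10*sqrt(30) + 16*sqrt(7)

4*sqrt(112) = 16*sqrt(7); sqrt(270) = 3*sqrt(30); sqrt(120) = 2*sqrt(30); 3*sqrt(270) = 9*sqrt(30)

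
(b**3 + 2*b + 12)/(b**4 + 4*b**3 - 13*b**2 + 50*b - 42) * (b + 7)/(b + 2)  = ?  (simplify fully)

1/(b - 1)

Factor: b**3 + 2*b + 12 = (b + 2)*(b**2 - 2*b + 6);  b**4 + 4*b**3 - 13*b**2 + 50*b - 42 = (b**2 - 2*b + 6)*(b + 7)*(b - 1)
Cancel the common factors (b**2 - 2*b + 6), (b + 2), (b + 7).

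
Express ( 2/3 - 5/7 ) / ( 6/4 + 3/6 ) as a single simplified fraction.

-1/42

Numerator: 2/3 - 5/7 = -1/21
Denominator: 6/4 + 3/6 = 2
Divide: (-1/21) · (1/2) = -1/42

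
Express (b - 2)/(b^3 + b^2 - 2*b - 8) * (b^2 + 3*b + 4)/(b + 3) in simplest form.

1/(b + 3)

Factor: b^3 + b^2 - 2*b - 8 = (b^2 + 3*b + 4)*(b - 2)
Cancel the common factors (b^2 + 3*b + 4), (b - 2).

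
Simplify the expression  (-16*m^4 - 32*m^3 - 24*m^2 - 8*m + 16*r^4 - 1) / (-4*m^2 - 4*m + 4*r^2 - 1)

4*m^2 + 4*m + 4*r^2 + 1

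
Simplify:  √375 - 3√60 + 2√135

5*√15

√375 = 5*√15; 3√60 = 6*√15; 2√135 = 6*√15
Combine: (5 - 6 + 6)·√15 = 5*√15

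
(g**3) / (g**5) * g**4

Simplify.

Quotient: (g**-2)
Multiply by g**4: add exponents.

g**2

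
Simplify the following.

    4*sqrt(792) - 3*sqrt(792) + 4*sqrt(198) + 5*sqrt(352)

38*sqrt(22)

4*sqrt(792) = 24*sqrt(22); 3*sqrt(792) = 18*sqrt(22); 4*sqrt(198) = 12*sqrt(22); 5*sqrt(352) = 20*sqrt(22)
Combine: (24 - 18 + 12 + 20)·sqrt(22) = 38*sqrt(22)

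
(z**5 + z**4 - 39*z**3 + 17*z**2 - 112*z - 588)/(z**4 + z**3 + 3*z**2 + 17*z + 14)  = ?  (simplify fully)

(z**2 + z - 42)/(z + 1)

Factor: z**5 + z**4 - 39*z**3 + 17*z**2 - 112*z - 588 = (z + 2)*(z + 7)*(z - 6)*(z**2 - 2*z + 7);  z**4 + z**3 + 3*z**2 + 17*z + 14 = (z + 2)*(z + 1)*(z**2 - 2*z + 7)
Cancel the common factors (z**2 - 2*z + 7), (z + 2).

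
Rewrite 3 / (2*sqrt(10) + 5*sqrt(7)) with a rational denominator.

Multiply numerator and denominator by -5*sqrt(7) + 2*sqrt(10).
Denominator becomes -135; numerator becomes -15*sqrt(7) + 6*sqrt(10).

(-2*sqrt(10) + 5*sqrt(7))/45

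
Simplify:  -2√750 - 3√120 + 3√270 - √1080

-13*√30

2√750 = 10*√30; 3√120 = 6*√30; 3√270 = 9*√30; √1080 = 6*√30
Combine: (-10 - 6 + 9 - 6)·√30 = -13*√30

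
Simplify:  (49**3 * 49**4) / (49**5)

49**3 = 7**6; 49**4 = 7**8; 49**5 = 7**10
Combine exponents: 7**4

7**4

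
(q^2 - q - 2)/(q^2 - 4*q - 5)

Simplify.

(q - 2)/(q - 5)

Factor: q^2 - q - 2 = (q + 1)*(q - 2);  q^2 - 4*q - 5 = (q - 5)*(q + 1)
Cancel the common factor (q + 1).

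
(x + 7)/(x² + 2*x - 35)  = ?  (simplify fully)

Factor: x² + 2*x - 35 = (x + 7)·(x - 5)
Cancel the common factor (x + 7).

1/(x - 5)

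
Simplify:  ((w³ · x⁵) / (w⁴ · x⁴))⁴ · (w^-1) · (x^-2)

Inside the bracket: (w^-1) · x¹
Raise to the power 4: (w^-4) · x⁴
Multiply by (w^-1) · (x^-2): add exponents.

x²/w⁵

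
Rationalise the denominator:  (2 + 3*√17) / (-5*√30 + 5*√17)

(-3*√510 - 51 - 2*√30 - 2*√17)/65

Multiply numerator and denominator by 5*√17 + 5*√30.
Denominator becomes -325; numerator becomes 10*√17 + 10*√30 + 255 + 15*√510.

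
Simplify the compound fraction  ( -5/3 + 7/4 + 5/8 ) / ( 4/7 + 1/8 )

119/117

Numerator: -5/3 + 7/4 + 5/8 = 17/24
Denominator: 4/7 + 1/8 = 39/56
Divide: (17/24) · (56/39) = 119/117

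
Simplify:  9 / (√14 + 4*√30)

(-9*√14 + 36*√30)/466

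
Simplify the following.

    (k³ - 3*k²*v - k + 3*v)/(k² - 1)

Factor: k³ - 3*k²*v - k + 3*v = (k + 1)·(k - 3*v)·(k - 1);  k² - 1 = (k - 1)·(k + 1)
Cancel the common factors (k + 1), (k - 1).

k - 3*v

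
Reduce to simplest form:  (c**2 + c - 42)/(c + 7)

c - 6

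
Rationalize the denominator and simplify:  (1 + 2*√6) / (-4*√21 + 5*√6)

(-24*√14 - 60 - 4*√21 - 5*√6)/186

Multiply numerator and denominator by 5*√6 + 4*√21.
Denominator becomes -186; numerator becomes 5*√6 + 4*√21 + 60 + 24*√14.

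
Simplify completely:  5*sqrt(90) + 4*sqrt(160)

5*sqrt(90) = 15*sqrt(10); 4*sqrt(160) = 16*sqrt(10)
Combine: (15 + 16)·sqrt(10) = 31*sqrt(10)

31*sqrt(10)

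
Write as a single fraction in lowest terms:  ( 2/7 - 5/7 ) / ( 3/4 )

Numerator: 2/7 - 5/7 = -3/7
Denominator: 3/4 = 3/4
Divide: (-3/7) · (4/3) = -4/7

-4/7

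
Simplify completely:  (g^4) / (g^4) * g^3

g^3

Quotient: 1
Multiply by g^3: add exponents.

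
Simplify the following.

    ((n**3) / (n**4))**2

n**(-2)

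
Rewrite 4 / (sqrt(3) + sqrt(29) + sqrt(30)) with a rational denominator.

Group as (sqrt(3) + sqrt(30)) + sqrt(29); multiply by (sqrt(3) + sqrt(30)) - sqrt(29), then rationalise the remaining surd.

(-3*sqrt(290) + sqrt(30) + 2*sqrt(29) + 28*sqrt(3))/43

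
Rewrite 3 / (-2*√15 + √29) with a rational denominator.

(-6*√15 - 3*√29)/31

Multiply numerator and denominator by √29 + 2*√15.
Denominator becomes -31; numerator becomes 3*√29 + 6*√15.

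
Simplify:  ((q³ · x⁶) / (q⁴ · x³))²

x⁶/q²

Inside the bracket: (q^-1) · x³
Raise to the power 2: (q^-2) · x⁶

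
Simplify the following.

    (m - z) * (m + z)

m^2 - z^2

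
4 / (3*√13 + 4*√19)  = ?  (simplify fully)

Multiply numerator and denominator by -4*√19 + 3*√13.
Denominator becomes -187; numerator becomes -16*√19 + 12*√13.

(-12*√13 + 16*√19)/187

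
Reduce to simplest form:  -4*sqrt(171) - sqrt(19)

-13*sqrt(19)

4*sqrt(171) = 12*sqrt(19); sqrt(19) = sqrt(19)
Combine: (-12 - 1)·sqrt(19) = -13*sqrt(19)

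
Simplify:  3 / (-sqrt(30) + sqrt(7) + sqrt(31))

Group as (sqrt(7) + sqrt(31)) - sqrt(30); multiply by (sqrt(7) + sqrt(31)) + sqrt(30), then rationalise the remaining surd.

(-4*sqrt(30) + 3*sqrt(31) + 27*sqrt(7) + sqrt(6510))/134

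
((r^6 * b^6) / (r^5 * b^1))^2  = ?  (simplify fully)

b^10*r^2

Inside the bracket: r^1 * b^5
Raise to the power 2: r^2 * b^10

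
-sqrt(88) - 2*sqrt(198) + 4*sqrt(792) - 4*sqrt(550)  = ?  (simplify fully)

sqrt(88) = 2*sqrt(22); 2*sqrt(198) = 6*sqrt(22); 4*sqrt(792) = 24*sqrt(22); 4*sqrt(550) = 20*sqrt(22)
Combine: (-2 - 6 + 24 - 20)·sqrt(22) = -4*sqrt(22)

-4*sqrt(22)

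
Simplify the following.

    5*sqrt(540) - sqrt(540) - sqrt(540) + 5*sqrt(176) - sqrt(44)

5*sqrt(540) = 30*sqrt(15); sqrt(540) = 6*sqrt(15); sqrt(540) = 6*sqrt(15); 5*sqrt(176) = 20*sqrt(11); sqrt(44) = 2*sqrt(11)

18*sqrt(11) + 18*sqrt(15)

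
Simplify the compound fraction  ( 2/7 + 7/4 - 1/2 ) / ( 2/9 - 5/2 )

Numerator: 2/7 + 7/4 - 1/2 = 43/28
Denominator: 2/9 - 5/2 = -41/18
Divide: (43/28) · (-18/41) = -387/574

-387/574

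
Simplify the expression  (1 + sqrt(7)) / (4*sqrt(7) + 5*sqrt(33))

(-28 - 4*sqrt(7) + 5*sqrt(33) + 5*sqrt(231))/713

Multiply numerator and denominator by -5*sqrt(33) + 4*sqrt(7).
Denominator becomes -713; numerator becomes -5*sqrt(231) - 5*sqrt(33) + 4*sqrt(7) + 28.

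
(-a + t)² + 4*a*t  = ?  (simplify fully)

(a + t)²

After expansion: a² + 2*a*t + t² — a perfect-square trinomial.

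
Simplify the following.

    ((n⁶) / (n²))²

Inside the bracket: n⁴
Raise to the power 2: n⁸

n⁸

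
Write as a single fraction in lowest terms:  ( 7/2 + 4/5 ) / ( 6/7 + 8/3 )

Numerator: 7/2 + 4/5 = 43/10
Denominator: 6/7 + 8/3 = 74/21
Divide: (43/10) · (21/74) = 903/740

903/740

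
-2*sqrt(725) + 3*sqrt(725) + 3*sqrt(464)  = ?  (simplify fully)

17*sqrt(29)

2*sqrt(725) = 10*sqrt(29); 3*sqrt(725) = 15*sqrt(29); 3*sqrt(464) = 12*sqrt(29)
Combine: (-10 + 15 + 12)·sqrt(29) = 17*sqrt(29)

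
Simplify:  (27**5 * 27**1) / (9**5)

3**8

27**5 = 3**15; 27**1 = 3**3; 9**5 = 3**10
Combine exponents: 3**8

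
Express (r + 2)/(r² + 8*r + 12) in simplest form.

1/(r + 6)

Factor: r² + 8*r + 12 = (r + 6)·(r + 2)
Cancel the common factor (r + 2).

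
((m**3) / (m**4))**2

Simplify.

m**(-2)

Inside the bracket: (m**-1)
Raise to the power 2: (m**-2)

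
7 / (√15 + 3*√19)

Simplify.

(-7*√15 + 21*√19)/156

Multiply numerator and denominator by -√15 + 3*√19.
Denominator becomes 156; numerator becomes -7*√15 + 21*√19.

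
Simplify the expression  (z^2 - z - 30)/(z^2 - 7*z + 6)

Factor: z^2 - z - 30 = (z - 6)*(z + 5);  z^2 - 7*z + 6 = (z - 1)*(z - 6)
Cancel the common factor (z - 6).

(z + 5)/(z - 1)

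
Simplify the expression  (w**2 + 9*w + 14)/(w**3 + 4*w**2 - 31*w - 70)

1/(w - 5)

Factor: w**2 + 9*w + 14 = (w + 2)*(w + 7);  w**3 + 4*w**2 - 31*w - 70 = (w + 2)*(w + 7)*(w - 5)
Cancel the common factors (w + 7), (w + 2).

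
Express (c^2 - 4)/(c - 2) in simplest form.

Factor: c^2 - 4 = (c - 2)*(c + 2)
Cancel the common factor (c - 2).

c + 2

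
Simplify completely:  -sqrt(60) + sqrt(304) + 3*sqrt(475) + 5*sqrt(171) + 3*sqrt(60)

sqrt(60) = 2*sqrt(15); sqrt(304) = 4*sqrt(19); 3*sqrt(475) = 15*sqrt(19); 5*sqrt(171) = 15*sqrt(19); 3*sqrt(60) = 6*sqrt(15)

4*sqrt(15) + 34*sqrt(19)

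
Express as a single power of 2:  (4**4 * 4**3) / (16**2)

4**4 = 2**8; 4**3 = 2**6; 16**2 = 2**8
Combine exponents: 2**6

2**6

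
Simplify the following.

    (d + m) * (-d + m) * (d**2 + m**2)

-d**4 + m**4

Telescope via difference of squares: (m+d)(m-d) = -d**2 + m**2, then repeat with the next factor.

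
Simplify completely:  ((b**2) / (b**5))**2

Inside the bracket: (b**-3)
Raise to the power 2: (b**-6)

b**(-6)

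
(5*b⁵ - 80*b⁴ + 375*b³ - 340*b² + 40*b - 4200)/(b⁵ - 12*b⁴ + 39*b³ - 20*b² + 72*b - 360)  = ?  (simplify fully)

(5*b - 35)/(b - 3)

Factor: 5*b⁵ - 80*b⁴ + 375*b³ - 340*b² + 40*b - 4200 = 5·(b² + 2*b + 4)·(b - 5)·(b - 6)·(b - 7);  b⁵ - 12*b⁴ + 39*b³ - 20*b² + 72*b - 360 = (b - 3)·(b² + 2*b + 4)·(b - 5)·(b - 6)
Cancel the common factors (b² + 2*b + 4), (b - 6), (b - 5).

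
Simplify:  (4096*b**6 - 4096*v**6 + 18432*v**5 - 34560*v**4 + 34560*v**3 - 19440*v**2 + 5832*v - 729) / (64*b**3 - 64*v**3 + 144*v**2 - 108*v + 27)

4096*b**6 - 4096*v**6 + 18432*v**5 - 34560*v**4 + 34560*v**3 - 19440*v**2 + 5832*v - 729 factors as -(-4*b + 4*v - 3)*(4*b + 4*v - 3)*(16*b**2 - 16*b*v + 12*b + 16*v**2 - 24*v + 9)*(16*b**2 + 16*b*v - 12*b + 16*v**2 - 24*v + 9).

64*b**3 + 64*v**3 - 144*v**2 + 108*v - 27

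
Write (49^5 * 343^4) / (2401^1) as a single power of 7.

49^5 = 7^10; 343^4 = 7^12; 2401^1 = 7^4
Combine exponents: 7^18

7^18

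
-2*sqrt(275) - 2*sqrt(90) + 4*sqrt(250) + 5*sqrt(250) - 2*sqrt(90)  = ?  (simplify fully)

2*sqrt(275) = 10*sqrt(11); 2*sqrt(90) = 6*sqrt(10); 4*sqrt(250) = 20*sqrt(10); 5*sqrt(250) = 25*sqrt(10); 2*sqrt(90) = 6*sqrt(10)

-10*sqrt(11) + 33*sqrt(10)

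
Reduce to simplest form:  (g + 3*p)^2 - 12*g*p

Expand the square and combine the 12*g*p term.

(g - 3*p)^2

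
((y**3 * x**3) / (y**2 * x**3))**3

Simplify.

Inside the bracket: y**1
Raise to the power 3: y**3

y**3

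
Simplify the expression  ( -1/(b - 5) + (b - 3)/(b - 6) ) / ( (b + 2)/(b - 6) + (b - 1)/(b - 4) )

(b^3 - 13*b^2 + 57*b - 84)/(2*b^3 - 19*b^2 + 43*b + 10)

Numerator: -1/(b - 5) + (b - 3)/(b - 6) = (b^2 - 9*b + 21)/(b^2 - 11*b + 30)
Denominator: (b + 2)/(b - 6) + (b - 1)/(b - 4) = (2*b^2 - 9*b - 2)/(b^2 - 10*b + 24)
Divide: ((b^2 - 9*b + 21)/(b^2 - 11*b + 30)) · ((b^2 - 10*b + 24)/(2*b^2 - 9*b - 2)) = (b^3 - 13*b^2 + 57*b - 84)/(2*b^3 - 19*b^2 + 43*b + 10)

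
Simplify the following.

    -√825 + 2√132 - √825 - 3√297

√825 = 5*√33; 2√132 = 4*√33; √825 = 5*√33; 3√297 = 9*√33
Combine: (-5 + 4 - 5 - 9)·√33 = -15*√33

-15*√33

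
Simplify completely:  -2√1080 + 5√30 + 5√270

8*√30

2√1080 = 12*√30; 5√30 = 5*√30; 5√270 = 15*√30
Combine: (-12 + 5 + 15)·√30 = 8*√30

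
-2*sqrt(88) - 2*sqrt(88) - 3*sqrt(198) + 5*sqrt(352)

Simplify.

2*sqrt(88) = 4*sqrt(22); 2*sqrt(88) = 4*sqrt(22); 3*sqrt(198) = 9*sqrt(22); 5*sqrt(352) = 20*sqrt(22)
Combine: (-4 - 4 - 9 + 20)·sqrt(22) = 3*sqrt(22)

3*sqrt(22)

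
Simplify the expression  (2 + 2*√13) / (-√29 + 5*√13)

(√29 + 5*√13 + √377 + 65)/148

Multiply numerator and denominator by √29 + 5*√13.
Denominator becomes 296; numerator becomes 2*√29 + 10*√13 + 2*√377 + 130.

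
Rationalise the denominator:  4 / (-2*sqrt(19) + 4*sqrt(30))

(2*sqrt(19) + 4*sqrt(30))/101

Multiply numerator and denominator by 2*sqrt(19) + 4*sqrt(30).
Denominator becomes 404; numerator becomes 8*sqrt(19) + 16*sqrt(30).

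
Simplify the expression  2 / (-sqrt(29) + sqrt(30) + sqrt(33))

Group as (sqrt(30) + sqrt(33)) - sqrt(29); multiply by (sqrt(30) + sqrt(33)) + sqrt(29), then rationalise the remaining surd.

(-17*sqrt(29) + 13*sqrt(33) + 16*sqrt(30) + 3*sqrt(3190))/701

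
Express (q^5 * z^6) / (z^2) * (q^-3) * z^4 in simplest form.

q^2*z^8

Quotient: q^5 * z^4
Multiply by (q^-3) * z^4: add exponents.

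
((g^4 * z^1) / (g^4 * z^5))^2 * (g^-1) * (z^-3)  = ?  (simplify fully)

Inside the bracket: (z^-4)
Raise to the power 2: (z^-8)
Multiply by (g^-1) * (z^-3): add exponents.

1/(g*z^11)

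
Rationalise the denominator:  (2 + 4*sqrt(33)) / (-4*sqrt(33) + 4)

Multiply numerator and denominator by 4 + 4*sqrt(33).
Denominator becomes -512; numerator becomes 24*sqrt(33) + 536.

(-67 - 3*sqrt(33))/64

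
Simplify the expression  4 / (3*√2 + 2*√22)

(-6*√2 + 4*√22)/35

Multiply numerator and denominator by -3*√2 + 2*√22.
Denominator becomes 70; numerator becomes -12*√2 + 8*√22.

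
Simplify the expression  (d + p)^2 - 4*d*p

Expanding gives d^2 - 2*d*p + p^2, a perfect square.

(d - p)^2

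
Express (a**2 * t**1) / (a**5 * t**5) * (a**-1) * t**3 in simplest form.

Quotient: (a**-3) * (t**-4)
Multiply by (a**-1) * t**3: add exponents.

1/(a**4*t)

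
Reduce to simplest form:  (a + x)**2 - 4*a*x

(a - x)**2

After expansion: a**2 - 2*a*x + x**2 — a perfect-square trinomial.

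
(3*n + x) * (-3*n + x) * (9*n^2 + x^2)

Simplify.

-81*n^4 + x^4

Pair the conjugate factors: (x+(3*n))(x-(3*n)) = -9*n^2 + x^2, then repeat with the next factor.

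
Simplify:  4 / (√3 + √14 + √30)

-76*√14 - 164*√3 + 48*√35 + 52*√30

Group as (√14 + √30) + √3; multiply by (√14 + √30) - √3, then rationalise the remaining surd.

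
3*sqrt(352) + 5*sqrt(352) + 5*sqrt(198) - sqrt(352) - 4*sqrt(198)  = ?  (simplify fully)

3*sqrt(352) = 12*sqrt(22); 5*sqrt(352) = 20*sqrt(22); 5*sqrt(198) = 15*sqrt(22); sqrt(352) = 4*sqrt(22); 4*sqrt(198) = 12*sqrt(22)
Combine: (12 + 20 + 15 - 4 - 12)·sqrt(22) = 31*sqrt(22)

31*sqrt(22)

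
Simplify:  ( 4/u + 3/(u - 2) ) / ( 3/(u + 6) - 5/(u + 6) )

(-7*u² - 34*u + 48)/(2*u² - 4*u)

Numerator: 4/u + 3/(u - 2) = (7*u - 8)/(u² - 2*u)
Denominator: 3/(u + 6) - 5/(u + 6) = -2/(u + 6)
Divide: ((7*u - 8)/(u² - 2*u)) · (-u/2 - 3) = (-7*u² - 34*u + 48)/(2*u² - 4*u)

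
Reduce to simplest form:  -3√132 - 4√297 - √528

3√132 = 6*√33; 4√297 = 12*√33; √528 = 4*√33
Combine: (-6 - 12 - 4)·√33 = -22*√33

-22*√33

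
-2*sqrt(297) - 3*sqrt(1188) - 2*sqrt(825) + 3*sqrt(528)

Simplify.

-22*sqrt(33)

2*sqrt(297) = 6*sqrt(33); 3*sqrt(1188) = 18*sqrt(33); 2*sqrt(825) = 10*sqrt(33); 3*sqrt(528) = 12*sqrt(33)
Combine: (-6 - 18 - 10 + 12)·sqrt(33) = -22*sqrt(33)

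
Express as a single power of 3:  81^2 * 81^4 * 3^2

3^26

81^2 = 3^8; 81^4 = 3^16; 3^2 = 3^2
Combine exponents: 3^26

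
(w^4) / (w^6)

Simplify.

Quotient: (w^-2)

w^(-2)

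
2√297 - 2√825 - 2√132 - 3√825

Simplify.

2√297 = 6*√33; 2√825 = 10*√33; 2√132 = 4*√33; 3√825 = 15*√33
Combine: (6 - 10 - 4 - 15)·√33 = -23*√33

-23*√33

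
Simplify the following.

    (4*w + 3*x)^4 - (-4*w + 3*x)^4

Binomially expand both and collect terms in (3*x), (4*w).

1536*w^3*x + 864*w*x^3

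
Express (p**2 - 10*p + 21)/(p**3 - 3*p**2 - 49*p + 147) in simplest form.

Factor: p**2 - 10*p + 21 = (p - 3)*(p - 7);  p**3 - 3*p**2 - 49*p + 147 = (p + 7)*(p - 7)*(p - 3)
Cancel the common factors (p - 3), (p - 7).

1/(p + 7)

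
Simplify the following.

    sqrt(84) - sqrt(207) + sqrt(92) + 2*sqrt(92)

2*sqrt(21) + 3*sqrt(23)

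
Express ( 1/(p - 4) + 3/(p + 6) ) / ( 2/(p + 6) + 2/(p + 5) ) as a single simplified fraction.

Numerator: 1/(p - 4) + 3/(p + 6) = (4*p - 6)/(p^2 + 2*p - 24)
Denominator: 2/(p + 6) + 2/(p + 5) = (4*p + 22)/(p^2 + 11*p + 30)
Divide: ((4*p - 6)/(p^2 + 2*p - 24)) · ((p^2 + 11*p + 30)/(4*p + 22)) = (2*p^2 + 7*p - 15)/(2*p^2 + 3*p - 44)

(2*p^2 + 7*p - 15)/(2*p^2 + 3*p - 44)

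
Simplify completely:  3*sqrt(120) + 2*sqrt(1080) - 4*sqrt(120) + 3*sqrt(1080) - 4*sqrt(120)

20*sqrt(30)

3*sqrt(120) = 6*sqrt(30); 2*sqrt(1080) = 12*sqrt(30); 4*sqrt(120) = 8*sqrt(30); 3*sqrt(1080) = 18*sqrt(30); 4*sqrt(120) = 8*sqrt(30)
Combine: (6 + 12 - 8 + 18 - 8)·sqrt(30) = 20*sqrt(30)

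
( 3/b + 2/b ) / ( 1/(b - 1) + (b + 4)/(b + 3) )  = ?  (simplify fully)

(5*b² + 10*b - 15)/(b³ + 4*b² - b)

Numerator: 3/b + 2/b = 5/b
Denominator: 1/(b - 1) + (b + 4)/(b + 3) = (b² + 4*b - 1)/(b² + 2*b - 3)
Divide: (5/b) · ((b² + 2*b - 3)/(b² + 4*b - 1)) = (5*b² + 10*b - 15)/(b³ + 4*b² - b)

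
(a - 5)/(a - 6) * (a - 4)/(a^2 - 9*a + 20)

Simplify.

Factor: a^2 - 9*a + 20 = (a - 4)*(a - 5)
Cancel the common factors (a - 4), (a - 5).

1/(a - 6)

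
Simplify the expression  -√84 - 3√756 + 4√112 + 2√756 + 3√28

√84 = 2*√21; 3√756 = 18*√21; 4√112 = 16*√7; 2√756 = 12*√21; 3√28 = 6*√7

-8*√21 + 22*√7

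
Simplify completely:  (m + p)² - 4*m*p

(m - p)²

Expanding gives m² - 2*m*p + p², a perfect square.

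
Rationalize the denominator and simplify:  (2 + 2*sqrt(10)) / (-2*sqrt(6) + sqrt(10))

(-4*sqrt(15) - 10 - 2*sqrt(6) - sqrt(10))/7

Multiply numerator and denominator by sqrt(10) + 2*sqrt(6).
Denominator becomes -14; numerator becomes 2*sqrt(10) + 4*sqrt(6) + 20 + 8*sqrt(15).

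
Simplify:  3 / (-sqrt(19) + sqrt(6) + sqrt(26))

Group as (sqrt(6) + sqrt(26)) - sqrt(19); multiply by (sqrt(6) + sqrt(26)) + sqrt(19), then rationalise the remaining surd.

(-39*sqrt(19) - 3*sqrt(26) + 117*sqrt(6) + 12*sqrt(741))/455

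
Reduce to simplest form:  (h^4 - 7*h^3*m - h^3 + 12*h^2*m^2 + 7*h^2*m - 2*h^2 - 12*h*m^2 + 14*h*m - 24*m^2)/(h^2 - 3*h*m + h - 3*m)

Factor: h^4 - 7*h^3*m - h^3 + 12*h^2*m^2 + 7*h^2*m - 2*h^2 - 12*h*m^2 + 14*h*m - 24*m^2 = (h - 4*m)*(h - 2)*(h - 3*m)*(h + 1);  h^2 - 3*h*m + h - 3*m = (h + 1)*(h - 3*m)
Cancel the common factors (h - 3*m), (h + 1).

h^2 - 4*h*m - 2*h + 8*m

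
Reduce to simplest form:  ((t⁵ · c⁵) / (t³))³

Inside the bracket: t² · c⁵
Raise to the power 3: t⁶ · c^15

c^15*t⁶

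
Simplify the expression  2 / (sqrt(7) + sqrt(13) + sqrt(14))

(-7*sqrt(26) + 3*sqrt(14) + 4*sqrt(13) + 10*sqrt(7))/82

Group as (sqrt(7) + sqrt(14)) + sqrt(13); multiply by (sqrt(7) + sqrt(14)) - sqrt(13), then rationalise the remaining surd.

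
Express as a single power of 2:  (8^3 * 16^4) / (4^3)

2^19

8^3 = 2^9; 16^4 = 2^16; 4^3 = 2^6
Combine exponents: 2^19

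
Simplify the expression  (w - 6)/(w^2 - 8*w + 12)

1/(w - 2)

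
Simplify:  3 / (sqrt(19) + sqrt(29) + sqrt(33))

Group as (sqrt(29) + sqrt(33)) + sqrt(19); multiply by (sqrt(29) + sqrt(33)) - sqrt(19), then rationalise the remaining surd.

(-6*sqrt(18183) + 45*sqrt(33) + 69*sqrt(29) + 129*sqrt(19))/1979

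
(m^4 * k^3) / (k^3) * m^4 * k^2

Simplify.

k^2*m^8

Quotient: m^4
Multiply by m^4 * k^2: add exponents.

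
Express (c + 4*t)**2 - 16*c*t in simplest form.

Expand the square and combine the 16*c*t term.

(c - 4*t)**2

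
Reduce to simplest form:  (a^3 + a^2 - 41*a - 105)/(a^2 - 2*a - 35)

Factor: a^3 + a^2 - 41*a - 105 = (a + 3)*(a + 5)*(a - 7);  a^2 - 2*a - 35 = (a + 5)*(a - 7)
Cancel the common factors (a + 5), (a - 7).

a + 3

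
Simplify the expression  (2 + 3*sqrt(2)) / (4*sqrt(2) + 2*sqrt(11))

(-12 - 4*sqrt(2) + 2*sqrt(11) + 3*sqrt(22))/6

Multiply numerator and denominator by -2*sqrt(11) + 4*sqrt(2).
Denominator becomes -12; numerator becomes -6*sqrt(22) - 4*sqrt(11) + 8*sqrt(2) + 24.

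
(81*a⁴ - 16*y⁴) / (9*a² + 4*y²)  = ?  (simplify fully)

9*a² - 4*y²

81*a⁴ - 16*y⁴ factors as -(-3*a + 2*y)*(3*a + 2*y)*(9*a² + 4*y²).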